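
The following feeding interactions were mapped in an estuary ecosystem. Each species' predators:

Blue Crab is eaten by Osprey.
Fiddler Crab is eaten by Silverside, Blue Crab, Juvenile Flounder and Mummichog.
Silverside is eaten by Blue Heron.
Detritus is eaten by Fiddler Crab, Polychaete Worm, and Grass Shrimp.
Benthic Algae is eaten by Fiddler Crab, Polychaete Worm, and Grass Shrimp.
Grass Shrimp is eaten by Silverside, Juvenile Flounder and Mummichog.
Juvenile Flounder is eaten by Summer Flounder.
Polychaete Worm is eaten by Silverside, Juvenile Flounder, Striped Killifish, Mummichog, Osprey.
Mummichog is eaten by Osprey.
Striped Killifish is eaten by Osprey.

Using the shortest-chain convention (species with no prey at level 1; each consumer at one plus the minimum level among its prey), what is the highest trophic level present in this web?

Basal resources (level 1): Detritus, Benthic Algae.
Following each consumer down to its lowest-level prey: Detritus → Fiddler Crab → Silverside → Blue Heron (levels 1 through 4).
All prey of Blue Heron (Silverside 3) are at level 3 or above, so Blue Heron is at level 1 + 3 = 4.
Every consumer has at least one prey at level 3 or below, so none exceeds level 4.

4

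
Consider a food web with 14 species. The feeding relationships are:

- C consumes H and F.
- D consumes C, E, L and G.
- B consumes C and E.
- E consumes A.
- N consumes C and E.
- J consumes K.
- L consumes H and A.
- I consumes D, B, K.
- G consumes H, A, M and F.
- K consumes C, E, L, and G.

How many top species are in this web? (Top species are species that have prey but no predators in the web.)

3

Top species (has prey, but nothing eats it): N, J, I.
Count: 3.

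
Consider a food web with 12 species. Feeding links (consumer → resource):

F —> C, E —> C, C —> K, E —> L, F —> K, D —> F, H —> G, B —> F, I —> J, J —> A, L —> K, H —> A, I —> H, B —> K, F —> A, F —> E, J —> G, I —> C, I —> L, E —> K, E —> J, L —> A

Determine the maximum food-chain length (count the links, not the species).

One longest chain: K → C → E → F → D.
It has 5 species and 4 links.

4 links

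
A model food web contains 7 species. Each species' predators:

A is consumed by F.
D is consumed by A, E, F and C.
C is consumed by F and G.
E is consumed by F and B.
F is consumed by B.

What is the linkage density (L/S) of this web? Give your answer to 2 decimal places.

There are L = 10 links among S = 7 species.
L/S = 10/7 = 1.4286 ≈ 1.43.

L/S = 1.43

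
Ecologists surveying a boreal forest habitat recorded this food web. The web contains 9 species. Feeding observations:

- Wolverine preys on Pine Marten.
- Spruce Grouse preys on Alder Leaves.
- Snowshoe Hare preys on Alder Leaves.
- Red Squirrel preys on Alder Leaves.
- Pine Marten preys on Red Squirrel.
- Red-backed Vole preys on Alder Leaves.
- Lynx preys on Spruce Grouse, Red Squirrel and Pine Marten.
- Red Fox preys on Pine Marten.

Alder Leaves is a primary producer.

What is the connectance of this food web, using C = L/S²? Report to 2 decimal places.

C = 0.12

The web has S = 9 species and L = 10 feeding links.
C = L / S² = 10 / 81 = 0.1235 ≈ 0.12.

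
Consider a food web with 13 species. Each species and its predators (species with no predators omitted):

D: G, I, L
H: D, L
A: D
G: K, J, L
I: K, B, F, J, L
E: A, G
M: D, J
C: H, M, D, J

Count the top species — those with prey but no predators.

5

Top species (has prey, but nothing eats it): K, B, F, J, L.
Count: 5.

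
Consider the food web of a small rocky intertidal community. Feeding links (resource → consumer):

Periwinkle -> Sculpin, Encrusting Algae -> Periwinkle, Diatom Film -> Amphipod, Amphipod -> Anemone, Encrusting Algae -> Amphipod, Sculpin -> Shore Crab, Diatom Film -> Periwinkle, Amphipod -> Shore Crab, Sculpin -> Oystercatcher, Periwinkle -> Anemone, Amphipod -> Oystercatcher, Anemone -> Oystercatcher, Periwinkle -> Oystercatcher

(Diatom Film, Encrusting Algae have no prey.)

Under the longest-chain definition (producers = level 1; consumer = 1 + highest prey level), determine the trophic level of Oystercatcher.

Trophic level 4

Diatom Film is a producer → level 1.
Periwinkle eats Diatom Film (level 1); other prey at levels: Encrusting Algae 1 → level 2.
Anemone eats Periwinkle (level 2); other prey at levels: Amphipod 2 → level 3.
Oystercatcher eats Anemone (level 3); other prey at levels: Periwinkle 2, Amphipod 2, Sculpin 3 → level 4.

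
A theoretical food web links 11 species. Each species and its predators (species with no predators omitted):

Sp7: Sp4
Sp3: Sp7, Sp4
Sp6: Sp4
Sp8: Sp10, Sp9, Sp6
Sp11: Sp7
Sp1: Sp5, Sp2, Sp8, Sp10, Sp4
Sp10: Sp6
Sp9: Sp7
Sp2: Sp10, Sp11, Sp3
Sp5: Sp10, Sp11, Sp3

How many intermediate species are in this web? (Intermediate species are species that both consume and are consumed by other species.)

Intermediate species (has both prey and predators): Sp5, Sp2, Sp8, Sp10, Sp11, Sp3, Sp9, Sp6, Sp7.
Count: 9.

9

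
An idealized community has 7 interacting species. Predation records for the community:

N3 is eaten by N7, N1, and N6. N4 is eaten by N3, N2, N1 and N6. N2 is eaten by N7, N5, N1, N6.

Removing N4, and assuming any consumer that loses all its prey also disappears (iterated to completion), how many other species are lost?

Remove N4.
Round 1: N2 (all prey gone), N3 (all prey gone) → extinct.
Round 2: N1 (all prey gone), N7 (all prey gone), N6 (all prey gone), N5 (all prey gone) → extinct.
No further losses. Total secondary extinctions: 6.

6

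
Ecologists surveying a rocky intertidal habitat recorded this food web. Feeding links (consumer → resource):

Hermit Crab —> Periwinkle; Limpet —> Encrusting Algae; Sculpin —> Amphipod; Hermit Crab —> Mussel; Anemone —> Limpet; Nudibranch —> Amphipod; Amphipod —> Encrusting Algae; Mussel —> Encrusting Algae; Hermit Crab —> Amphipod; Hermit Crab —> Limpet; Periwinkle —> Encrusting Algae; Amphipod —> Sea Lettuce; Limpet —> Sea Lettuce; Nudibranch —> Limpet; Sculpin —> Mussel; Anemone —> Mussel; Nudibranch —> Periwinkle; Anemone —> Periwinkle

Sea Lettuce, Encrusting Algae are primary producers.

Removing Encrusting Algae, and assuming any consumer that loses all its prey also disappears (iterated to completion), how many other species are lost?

2

Remove Encrusting Algae.
Round 1: Mussel (all prey gone), Periwinkle (all prey gone) → extinct.
No further losses. Total secondary extinctions: 2.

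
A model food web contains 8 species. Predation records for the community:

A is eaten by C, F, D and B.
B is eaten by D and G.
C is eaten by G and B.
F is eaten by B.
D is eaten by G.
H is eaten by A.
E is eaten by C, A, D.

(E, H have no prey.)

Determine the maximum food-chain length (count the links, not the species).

5 links

One longest chain: E → A → C → B → D → G.
It has 6 species and 5 links.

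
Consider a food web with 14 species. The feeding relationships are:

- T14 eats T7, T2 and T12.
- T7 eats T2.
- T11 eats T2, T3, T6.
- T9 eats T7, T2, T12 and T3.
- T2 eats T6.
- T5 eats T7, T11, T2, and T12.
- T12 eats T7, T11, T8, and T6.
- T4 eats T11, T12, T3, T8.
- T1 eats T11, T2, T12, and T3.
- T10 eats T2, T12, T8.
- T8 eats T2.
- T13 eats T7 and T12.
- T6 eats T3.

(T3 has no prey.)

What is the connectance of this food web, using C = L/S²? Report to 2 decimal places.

The web has S = 14 species and L = 35 feeding links.
C = L / S² = 35 / 196 = 0.1786 ≈ 0.18.

C = 0.18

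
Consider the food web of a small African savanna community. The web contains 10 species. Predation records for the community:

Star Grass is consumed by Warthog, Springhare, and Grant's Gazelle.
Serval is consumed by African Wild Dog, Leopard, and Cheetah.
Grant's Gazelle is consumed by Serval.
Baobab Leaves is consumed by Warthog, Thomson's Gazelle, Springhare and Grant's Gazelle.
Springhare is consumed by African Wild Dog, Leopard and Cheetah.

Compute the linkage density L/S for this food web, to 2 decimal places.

L/S = 1.40

There are L = 14 links among S = 10 species.
L/S = 14/10 = 1.4000 ≈ 1.40.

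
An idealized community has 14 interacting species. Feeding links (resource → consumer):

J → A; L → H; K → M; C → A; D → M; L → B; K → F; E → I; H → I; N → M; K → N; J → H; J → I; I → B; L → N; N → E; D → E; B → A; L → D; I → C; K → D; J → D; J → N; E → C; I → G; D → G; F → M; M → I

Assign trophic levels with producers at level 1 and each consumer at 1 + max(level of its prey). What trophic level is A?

J is a producer → level 1.
D eats J (level 1); other prey at levels: L 1, K 1 → level 2.
E eats D (level 2); other prey at levels: N 2 → level 3.
I eats E (level 3); other prey at levels: J 1, H 2, M 3 → level 4.
B eats I (level 4); other prey at levels: L 1 → level 5.
A eats B (level 5); other prey at levels: J 1, C 5 → level 6.

Trophic level 6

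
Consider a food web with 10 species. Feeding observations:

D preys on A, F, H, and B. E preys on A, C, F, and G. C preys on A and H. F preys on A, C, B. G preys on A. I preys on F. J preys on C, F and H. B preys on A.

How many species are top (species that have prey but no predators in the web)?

4

Top species (has prey, but nothing eats it): I, E, J, D.
Count: 4.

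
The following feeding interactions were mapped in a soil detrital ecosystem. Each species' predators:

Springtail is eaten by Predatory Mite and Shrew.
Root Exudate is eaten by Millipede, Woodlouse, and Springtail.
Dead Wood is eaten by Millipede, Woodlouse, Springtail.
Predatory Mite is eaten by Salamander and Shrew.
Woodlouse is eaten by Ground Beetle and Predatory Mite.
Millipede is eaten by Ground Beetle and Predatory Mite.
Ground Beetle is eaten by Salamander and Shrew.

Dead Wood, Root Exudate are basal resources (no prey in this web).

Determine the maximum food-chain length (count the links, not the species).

3 links

One longest chain: Dead Wood → Millipede → Predatory Mite → Shrew.
It has 4 species and 3 links.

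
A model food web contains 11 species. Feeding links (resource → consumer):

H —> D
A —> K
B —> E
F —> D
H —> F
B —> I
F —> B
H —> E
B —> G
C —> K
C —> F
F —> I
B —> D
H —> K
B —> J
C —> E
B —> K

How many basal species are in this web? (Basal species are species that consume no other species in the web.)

3

Basal species (no prey listed): C, H, A.
Count: 3.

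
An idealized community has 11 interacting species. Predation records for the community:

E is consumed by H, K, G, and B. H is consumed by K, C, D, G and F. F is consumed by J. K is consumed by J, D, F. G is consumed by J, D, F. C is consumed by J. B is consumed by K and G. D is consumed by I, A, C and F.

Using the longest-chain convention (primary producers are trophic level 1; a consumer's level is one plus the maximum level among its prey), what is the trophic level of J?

E is a producer → level 1.
H eats E → level 2.
G eats H (level 2); other prey at levels: E 1, B 2 → level 3.
D eats G (level 3); other prey at levels: H 2, K 3 → level 4.
C eats D (level 4); other prey at levels: H 2 → level 5.
J eats C (level 5); other prey at levels: G 3, K 3, F 5 → level 6.

Trophic level 6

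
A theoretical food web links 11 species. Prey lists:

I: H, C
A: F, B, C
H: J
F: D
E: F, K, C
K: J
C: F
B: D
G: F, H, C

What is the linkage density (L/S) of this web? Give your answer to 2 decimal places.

L/S = 1.45

There are L = 16 links among S = 11 species.
L/S = 16/11 = 1.4545 ≈ 1.45.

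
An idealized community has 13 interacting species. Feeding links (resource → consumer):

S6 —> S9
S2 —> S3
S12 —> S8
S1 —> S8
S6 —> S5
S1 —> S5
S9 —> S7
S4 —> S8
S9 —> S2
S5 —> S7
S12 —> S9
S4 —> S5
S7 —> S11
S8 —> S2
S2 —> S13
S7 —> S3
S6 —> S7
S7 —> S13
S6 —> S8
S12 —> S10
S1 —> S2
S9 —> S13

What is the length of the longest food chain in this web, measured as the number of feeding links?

One longest chain: S12 → S9 → S7 → S13.
It has 4 species and 3 links.

3 links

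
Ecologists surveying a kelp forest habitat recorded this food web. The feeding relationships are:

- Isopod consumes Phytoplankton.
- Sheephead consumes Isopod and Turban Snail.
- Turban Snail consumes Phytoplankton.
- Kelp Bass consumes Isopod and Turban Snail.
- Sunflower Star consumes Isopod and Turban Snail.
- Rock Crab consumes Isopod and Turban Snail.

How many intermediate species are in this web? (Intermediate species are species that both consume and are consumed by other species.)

2

Intermediate species (has both prey and predators): Isopod, Turban Snail.
Count: 2.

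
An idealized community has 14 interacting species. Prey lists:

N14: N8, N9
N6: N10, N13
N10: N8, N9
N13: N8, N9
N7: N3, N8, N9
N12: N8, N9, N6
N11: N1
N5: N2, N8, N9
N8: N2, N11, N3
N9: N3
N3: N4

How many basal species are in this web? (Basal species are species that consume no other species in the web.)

3

Basal species (no prey listed): N2, N1, N4.
Count: 3.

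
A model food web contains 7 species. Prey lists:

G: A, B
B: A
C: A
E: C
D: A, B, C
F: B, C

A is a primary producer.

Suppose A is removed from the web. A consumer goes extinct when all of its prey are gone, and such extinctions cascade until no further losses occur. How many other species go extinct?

Remove A.
Round 1: B (all prey gone), C (all prey gone) → extinct.
Round 2: D (all prey gone), F (all prey gone), G (all prey gone), E (all prey gone) → extinct.
No further losses. Total secondary extinctions: 6.

6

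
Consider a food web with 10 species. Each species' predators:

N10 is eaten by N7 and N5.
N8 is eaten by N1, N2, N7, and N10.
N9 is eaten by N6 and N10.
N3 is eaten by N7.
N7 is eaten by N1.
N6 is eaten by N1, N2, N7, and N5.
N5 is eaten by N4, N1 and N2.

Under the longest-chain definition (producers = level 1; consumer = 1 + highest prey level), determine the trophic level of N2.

Trophic level 4

N9 is a producer → level 1.
N6 eats N9 → level 2.
N5 eats N6 (level 2); other prey at levels: N10 2 → level 3.
N2 eats N5 (level 3); other prey at levels: N8 1, N6 2 → level 4.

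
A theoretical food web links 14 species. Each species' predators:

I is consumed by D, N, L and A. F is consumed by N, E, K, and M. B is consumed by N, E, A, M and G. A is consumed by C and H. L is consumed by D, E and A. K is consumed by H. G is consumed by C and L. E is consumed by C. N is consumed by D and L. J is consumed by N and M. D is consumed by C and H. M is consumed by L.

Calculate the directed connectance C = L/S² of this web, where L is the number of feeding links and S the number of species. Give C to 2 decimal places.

C = 0.15

The web has S = 14 species and L = 29 feeding links.
C = L / S² = 29 / 196 = 0.1480 ≈ 0.15.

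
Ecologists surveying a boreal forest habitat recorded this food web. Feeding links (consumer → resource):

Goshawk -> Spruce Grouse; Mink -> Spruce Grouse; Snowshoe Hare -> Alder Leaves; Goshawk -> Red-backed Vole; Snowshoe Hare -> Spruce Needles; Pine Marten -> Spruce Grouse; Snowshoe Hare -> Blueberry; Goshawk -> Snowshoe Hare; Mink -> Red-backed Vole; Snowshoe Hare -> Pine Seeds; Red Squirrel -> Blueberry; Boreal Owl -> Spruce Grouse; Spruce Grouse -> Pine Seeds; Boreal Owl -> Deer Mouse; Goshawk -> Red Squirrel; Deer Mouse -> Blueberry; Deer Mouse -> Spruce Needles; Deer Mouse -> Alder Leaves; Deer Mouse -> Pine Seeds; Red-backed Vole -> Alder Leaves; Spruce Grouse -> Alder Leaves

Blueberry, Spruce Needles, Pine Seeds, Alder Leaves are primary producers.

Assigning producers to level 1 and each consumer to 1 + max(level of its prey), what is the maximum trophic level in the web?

3

Producers (level 1): Blueberry, Spruce Needles, Pine Seeds, Alder Leaves.
Pine Seeds → Spruce Grouse → Mink gives Mink level 3.
No species has a prey at level 3, so no species reaches level 4.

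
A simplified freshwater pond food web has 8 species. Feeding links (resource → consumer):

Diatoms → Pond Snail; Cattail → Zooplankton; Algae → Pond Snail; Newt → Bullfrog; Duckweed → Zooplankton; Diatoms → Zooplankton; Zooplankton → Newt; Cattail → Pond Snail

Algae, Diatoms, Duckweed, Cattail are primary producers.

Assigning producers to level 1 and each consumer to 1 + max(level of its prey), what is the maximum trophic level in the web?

4

Producers (level 1): Algae, Diatoms, Duckweed, Cattail.
Diatoms → Zooplankton → Newt → Bullfrog gives Bullfrog level 4.
No species has a prey at level 4, so no species reaches level 5.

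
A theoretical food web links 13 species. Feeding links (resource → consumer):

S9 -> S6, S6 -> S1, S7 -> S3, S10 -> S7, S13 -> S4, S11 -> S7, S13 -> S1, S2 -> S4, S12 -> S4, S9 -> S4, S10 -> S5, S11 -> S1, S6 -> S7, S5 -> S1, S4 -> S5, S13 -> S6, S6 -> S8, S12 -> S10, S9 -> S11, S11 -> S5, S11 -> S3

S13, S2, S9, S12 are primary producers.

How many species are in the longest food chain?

4 species

One longest chain: S13 → S6 → S7 → S3.
It has 4 species and 3 links.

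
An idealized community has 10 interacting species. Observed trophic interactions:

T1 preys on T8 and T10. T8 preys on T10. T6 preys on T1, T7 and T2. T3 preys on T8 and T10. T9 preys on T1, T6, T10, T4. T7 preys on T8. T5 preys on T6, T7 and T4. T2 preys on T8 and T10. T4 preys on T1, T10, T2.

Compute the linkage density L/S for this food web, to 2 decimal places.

There are L = 21 links among S = 10 species.
L/S = 21/10 = 2.1000 ≈ 2.10.

L/S = 2.10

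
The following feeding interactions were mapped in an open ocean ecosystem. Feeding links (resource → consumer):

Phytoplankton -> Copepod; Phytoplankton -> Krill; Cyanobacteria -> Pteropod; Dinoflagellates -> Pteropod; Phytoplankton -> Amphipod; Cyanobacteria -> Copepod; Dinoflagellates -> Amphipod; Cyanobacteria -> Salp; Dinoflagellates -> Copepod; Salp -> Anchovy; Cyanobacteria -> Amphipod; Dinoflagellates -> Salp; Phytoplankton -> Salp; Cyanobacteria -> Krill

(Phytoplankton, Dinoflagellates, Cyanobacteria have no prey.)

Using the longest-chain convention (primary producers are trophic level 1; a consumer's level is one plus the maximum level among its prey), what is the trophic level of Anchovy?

Trophic level 3

Phytoplankton is a producer → level 1.
Salp eats Phytoplankton (level 1); other prey at levels: Dinoflagellates 1, Cyanobacteria 1 → level 2.
Anchovy eats Salp → level 3.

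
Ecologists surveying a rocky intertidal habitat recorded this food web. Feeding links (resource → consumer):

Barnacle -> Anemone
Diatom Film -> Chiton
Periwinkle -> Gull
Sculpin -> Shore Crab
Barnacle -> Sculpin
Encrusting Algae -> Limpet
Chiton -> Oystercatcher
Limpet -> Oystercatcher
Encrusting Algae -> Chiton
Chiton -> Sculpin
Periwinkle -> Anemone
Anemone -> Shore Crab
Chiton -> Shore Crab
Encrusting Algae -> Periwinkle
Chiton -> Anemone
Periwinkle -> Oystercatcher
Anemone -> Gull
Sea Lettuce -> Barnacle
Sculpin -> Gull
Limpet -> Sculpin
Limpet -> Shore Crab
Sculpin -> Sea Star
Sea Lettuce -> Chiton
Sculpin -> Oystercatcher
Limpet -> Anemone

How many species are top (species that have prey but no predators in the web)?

Top species (has prey, but nothing eats it): Oystercatcher, Gull, Shore Crab, Sea Star.
Count: 4.

4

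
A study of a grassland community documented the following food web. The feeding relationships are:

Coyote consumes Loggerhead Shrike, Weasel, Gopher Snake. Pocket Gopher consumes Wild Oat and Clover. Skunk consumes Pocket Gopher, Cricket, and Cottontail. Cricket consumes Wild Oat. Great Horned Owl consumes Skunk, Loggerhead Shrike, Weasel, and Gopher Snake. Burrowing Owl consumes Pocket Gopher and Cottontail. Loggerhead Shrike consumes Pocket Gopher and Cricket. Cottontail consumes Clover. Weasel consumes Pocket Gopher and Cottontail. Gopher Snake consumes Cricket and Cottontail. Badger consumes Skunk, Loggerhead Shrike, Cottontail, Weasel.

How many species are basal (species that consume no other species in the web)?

2

Basal species (no prey listed): Clover, Wild Oat.
Count: 2.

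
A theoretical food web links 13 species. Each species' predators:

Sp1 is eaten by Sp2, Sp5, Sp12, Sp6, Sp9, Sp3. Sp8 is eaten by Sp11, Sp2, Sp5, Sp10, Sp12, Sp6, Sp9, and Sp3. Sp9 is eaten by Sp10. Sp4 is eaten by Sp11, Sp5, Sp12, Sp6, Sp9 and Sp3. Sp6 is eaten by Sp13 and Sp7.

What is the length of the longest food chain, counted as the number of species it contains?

One longest chain: Sp8 → Sp6 → Sp13.
It has 3 species and 2 links.

3 species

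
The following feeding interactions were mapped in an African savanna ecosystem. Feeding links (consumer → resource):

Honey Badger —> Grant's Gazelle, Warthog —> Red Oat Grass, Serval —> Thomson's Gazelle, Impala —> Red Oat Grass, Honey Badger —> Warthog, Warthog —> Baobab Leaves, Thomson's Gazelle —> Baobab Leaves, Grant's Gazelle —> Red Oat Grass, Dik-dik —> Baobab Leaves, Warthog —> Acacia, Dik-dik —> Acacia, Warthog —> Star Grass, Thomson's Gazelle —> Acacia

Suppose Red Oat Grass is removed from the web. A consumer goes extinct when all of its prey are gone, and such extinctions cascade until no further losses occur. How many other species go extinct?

Remove Red Oat Grass.
Round 1: Impala (all prey gone), Grant's Gazelle (all prey gone) → extinct.
No further losses. Total secondary extinctions: 2.

2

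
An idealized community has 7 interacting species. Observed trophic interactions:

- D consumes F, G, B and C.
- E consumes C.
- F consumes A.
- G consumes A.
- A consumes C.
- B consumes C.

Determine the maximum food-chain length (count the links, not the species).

One longest chain: C → A → G → D.
It has 4 species and 3 links.

3 links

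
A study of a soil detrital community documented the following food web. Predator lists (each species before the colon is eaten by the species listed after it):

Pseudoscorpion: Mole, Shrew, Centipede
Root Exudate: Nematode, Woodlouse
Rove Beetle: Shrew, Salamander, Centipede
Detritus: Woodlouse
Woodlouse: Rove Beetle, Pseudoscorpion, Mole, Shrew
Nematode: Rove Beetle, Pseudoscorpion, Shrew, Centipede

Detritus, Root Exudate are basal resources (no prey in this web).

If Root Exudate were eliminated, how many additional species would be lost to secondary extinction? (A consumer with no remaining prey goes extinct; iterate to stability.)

1

Remove Root Exudate.
Round 1: Nematode (all prey gone) → extinct.
No further losses. Total secondary extinctions: 1.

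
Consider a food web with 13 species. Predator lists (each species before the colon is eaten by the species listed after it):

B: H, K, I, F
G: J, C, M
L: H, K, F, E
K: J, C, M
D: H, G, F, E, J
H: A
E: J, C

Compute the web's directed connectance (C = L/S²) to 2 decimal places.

The web has S = 13 species and L = 22 feeding links.
C = L / S² = 22 / 169 = 0.1302 ≈ 0.13.

C = 0.13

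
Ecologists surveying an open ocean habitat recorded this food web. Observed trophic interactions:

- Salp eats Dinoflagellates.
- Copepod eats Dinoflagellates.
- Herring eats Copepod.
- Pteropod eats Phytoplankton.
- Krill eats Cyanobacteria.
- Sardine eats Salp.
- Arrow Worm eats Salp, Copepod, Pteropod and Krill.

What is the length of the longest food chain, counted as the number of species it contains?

One longest chain: Dinoflagellates → Salp → Sardine.
It has 3 species and 2 links.

3 species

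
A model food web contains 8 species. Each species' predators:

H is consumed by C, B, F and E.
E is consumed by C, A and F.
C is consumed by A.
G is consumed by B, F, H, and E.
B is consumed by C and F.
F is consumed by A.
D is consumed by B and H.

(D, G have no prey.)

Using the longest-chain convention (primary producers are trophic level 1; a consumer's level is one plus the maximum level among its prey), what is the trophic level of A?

D is a producer → level 1.
H eats D (level 1); other prey at levels: G 1 → level 2.
E eats H (level 2); other prey at levels: G 1 → level 3.
F eats E (level 3); other prey at levels: G 1, H 2, B 3 → level 4.
A eats F (level 4); other prey at levels: E 3, C 4 → level 5.

Trophic level 5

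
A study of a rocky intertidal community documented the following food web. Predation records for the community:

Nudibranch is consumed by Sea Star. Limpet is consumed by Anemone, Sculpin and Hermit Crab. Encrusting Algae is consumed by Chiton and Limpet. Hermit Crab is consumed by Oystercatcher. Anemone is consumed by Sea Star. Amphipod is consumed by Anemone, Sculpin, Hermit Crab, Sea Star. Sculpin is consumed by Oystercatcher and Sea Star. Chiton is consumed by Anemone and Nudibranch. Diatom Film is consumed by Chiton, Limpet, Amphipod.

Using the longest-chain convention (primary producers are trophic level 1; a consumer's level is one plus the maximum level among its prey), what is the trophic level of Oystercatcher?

Diatom Film is a producer → level 1.
Amphipod eats Diatom Film → level 2.
Hermit Crab eats Amphipod (level 2); other prey at levels: Limpet 2 → level 3.
Oystercatcher eats Hermit Crab (level 3); other prey at levels: Sculpin 3 → level 4.

Trophic level 4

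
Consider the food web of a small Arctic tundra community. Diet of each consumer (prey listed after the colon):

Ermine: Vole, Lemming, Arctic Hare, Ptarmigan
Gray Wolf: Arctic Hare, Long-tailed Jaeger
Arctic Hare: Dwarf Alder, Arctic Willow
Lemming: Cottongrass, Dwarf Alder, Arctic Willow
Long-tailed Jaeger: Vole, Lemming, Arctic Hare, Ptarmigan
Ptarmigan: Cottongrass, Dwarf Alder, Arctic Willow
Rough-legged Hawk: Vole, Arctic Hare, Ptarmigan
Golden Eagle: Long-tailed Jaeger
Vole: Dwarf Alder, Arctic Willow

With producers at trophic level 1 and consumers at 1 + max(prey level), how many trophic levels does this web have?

4

Producers (level 1): Cottongrass, Dwarf Alder, Arctic Willow.
Dwarf Alder → Vole → Long-tailed Jaeger → Gray Wolf gives Gray Wolf level 4.
No species has a prey at level 4, so no species reaches level 5.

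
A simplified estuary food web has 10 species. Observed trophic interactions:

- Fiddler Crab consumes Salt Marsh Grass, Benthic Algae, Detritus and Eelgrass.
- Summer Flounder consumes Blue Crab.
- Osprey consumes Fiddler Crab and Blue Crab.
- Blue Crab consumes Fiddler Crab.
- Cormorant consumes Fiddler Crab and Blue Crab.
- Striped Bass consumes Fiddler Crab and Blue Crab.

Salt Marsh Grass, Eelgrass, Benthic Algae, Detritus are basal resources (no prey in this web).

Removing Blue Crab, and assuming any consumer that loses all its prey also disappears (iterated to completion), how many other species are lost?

1

Remove Blue Crab.
Round 1: Summer Flounder (all prey gone) → extinct.
No further losses. Total secondary extinctions: 1.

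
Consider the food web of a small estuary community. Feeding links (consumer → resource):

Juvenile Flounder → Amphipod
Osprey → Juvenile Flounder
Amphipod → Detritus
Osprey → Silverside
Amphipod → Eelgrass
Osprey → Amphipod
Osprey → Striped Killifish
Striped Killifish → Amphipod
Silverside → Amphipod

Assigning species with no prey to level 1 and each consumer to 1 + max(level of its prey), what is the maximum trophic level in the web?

4

Basal resources (level 1): Eelgrass, Detritus.
Eelgrass → Amphipod → Juvenile Flounder → Osprey gives Osprey level 4.
No species has a prey at level 4, so no species reaches level 5.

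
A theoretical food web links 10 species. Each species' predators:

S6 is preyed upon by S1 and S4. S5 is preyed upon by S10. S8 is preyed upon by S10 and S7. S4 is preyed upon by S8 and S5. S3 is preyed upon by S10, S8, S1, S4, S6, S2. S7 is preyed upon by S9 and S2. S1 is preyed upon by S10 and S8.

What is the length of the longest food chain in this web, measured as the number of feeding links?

One longest chain: S3 → S6 → S1 → S8 → S7 → S2.
It has 6 species and 5 links.

5 links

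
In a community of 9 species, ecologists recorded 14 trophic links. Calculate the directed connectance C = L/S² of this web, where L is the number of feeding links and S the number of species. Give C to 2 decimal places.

The web has S = 9 species and L = 14 feeding links.
C = L / S² = 14 / 81 = 0.1728 ≈ 0.17.

C = 0.17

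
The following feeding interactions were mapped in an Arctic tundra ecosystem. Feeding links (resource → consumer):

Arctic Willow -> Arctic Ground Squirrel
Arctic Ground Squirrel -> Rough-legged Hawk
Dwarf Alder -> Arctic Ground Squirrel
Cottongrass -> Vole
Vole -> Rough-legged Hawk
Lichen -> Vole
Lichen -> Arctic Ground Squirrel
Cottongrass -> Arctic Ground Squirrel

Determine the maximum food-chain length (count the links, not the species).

One longest chain: Dwarf Alder → Arctic Ground Squirrel → Rough-legged Hawk.
It has 3 species and 2 links.

2 links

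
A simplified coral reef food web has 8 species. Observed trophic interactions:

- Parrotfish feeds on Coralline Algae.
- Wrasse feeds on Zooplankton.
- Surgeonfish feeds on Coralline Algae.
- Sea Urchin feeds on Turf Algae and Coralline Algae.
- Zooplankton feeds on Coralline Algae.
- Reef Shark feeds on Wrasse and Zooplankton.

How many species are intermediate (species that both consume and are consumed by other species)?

2

Intermediate species (has both prey and predators): Zooplankton, Wrasse.
Count: 2.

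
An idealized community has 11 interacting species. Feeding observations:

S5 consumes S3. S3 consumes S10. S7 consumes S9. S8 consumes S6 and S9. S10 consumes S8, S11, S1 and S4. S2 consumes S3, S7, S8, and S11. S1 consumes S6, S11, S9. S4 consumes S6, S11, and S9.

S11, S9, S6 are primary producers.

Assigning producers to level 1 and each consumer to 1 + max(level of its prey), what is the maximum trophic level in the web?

5

Producers (level 1): S11, S9, S6.
S11 → S4 → S10 → S3 → S5 gives S5 level 5.
No species has a prey at level 5, so no species reaches level 6.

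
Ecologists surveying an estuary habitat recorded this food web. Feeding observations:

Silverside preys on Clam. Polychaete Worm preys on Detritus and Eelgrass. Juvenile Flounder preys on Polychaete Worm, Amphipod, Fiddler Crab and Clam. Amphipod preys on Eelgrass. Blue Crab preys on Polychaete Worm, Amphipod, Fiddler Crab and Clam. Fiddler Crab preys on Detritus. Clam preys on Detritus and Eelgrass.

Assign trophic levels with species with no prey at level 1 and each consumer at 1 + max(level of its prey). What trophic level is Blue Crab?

Trophic level 3

Detritus has no prey (basal) → level 1.
Polychaete Worm eats Detritus (level 1); other prey at levels: Eelgrass 1 → level 2.
Blue Crab eats Polychaete Worm (level 2); other prey at levels: Amphipod 2, Clam 2, Fiddler Crab 2 → level 3.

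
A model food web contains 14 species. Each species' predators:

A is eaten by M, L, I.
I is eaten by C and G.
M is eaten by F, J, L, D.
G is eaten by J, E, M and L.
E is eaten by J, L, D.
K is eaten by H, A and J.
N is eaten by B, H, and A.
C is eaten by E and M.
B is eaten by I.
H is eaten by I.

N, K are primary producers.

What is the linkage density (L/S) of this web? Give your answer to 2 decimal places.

There are L = 26 links among S = 14 species.
L/S = 26/14 = 1.8571 ≈ 1.86.

L/S = 1.86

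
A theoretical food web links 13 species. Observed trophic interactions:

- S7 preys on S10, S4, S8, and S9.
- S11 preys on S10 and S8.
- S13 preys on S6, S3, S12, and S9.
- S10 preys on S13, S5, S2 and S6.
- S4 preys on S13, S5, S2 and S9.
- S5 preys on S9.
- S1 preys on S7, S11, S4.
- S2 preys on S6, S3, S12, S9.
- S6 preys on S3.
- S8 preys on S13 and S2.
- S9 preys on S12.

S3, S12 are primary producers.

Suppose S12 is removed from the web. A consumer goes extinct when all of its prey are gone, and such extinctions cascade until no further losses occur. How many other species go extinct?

2

Remove S12.
Round 1: S9 (all prey gone) → extinct.
Round 2: S5 (all prey gone) → extinct.
No further losses. Total secondary extinctions: 2.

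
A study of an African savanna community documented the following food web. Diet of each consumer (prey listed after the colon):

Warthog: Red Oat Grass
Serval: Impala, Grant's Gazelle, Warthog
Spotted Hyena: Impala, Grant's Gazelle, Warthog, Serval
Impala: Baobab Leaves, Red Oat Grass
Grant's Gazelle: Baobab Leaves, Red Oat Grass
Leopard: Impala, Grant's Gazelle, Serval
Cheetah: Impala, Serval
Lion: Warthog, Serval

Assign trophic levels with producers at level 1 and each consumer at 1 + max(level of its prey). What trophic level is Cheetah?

Trophic level 4

Baobab Leaves is a producer → level 1.
Impala eats Baobab Leaves (level 1); other prey at levels: Red Oat Grass 1 → level 2.
Serval eats Impala (level 2); other prey at levels: Grant's Gazelle 2, Warthog 2 → level 3.
Cheetah eats Serval (level 3); other prey at levels: Impala 2 → level 4.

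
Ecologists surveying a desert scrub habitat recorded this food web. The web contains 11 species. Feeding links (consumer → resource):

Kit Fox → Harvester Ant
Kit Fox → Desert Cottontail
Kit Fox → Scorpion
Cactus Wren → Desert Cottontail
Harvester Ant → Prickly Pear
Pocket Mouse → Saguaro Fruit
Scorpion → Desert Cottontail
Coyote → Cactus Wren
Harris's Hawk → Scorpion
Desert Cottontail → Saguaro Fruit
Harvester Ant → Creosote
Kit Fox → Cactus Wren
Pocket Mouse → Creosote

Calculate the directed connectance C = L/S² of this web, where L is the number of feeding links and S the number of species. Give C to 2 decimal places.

The web has S = 11 species and L = 13 feeding links.
C = L / S² = 13 / 121 = 0.1074 ≈ 0.11.

C = 0.11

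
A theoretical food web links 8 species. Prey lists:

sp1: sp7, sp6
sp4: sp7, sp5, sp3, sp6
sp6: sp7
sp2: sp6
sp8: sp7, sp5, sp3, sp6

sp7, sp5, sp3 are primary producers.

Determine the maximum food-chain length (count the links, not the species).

One longest chain: sp7 → sp6 → sp1.
It has 3 species and 2 links.

2 links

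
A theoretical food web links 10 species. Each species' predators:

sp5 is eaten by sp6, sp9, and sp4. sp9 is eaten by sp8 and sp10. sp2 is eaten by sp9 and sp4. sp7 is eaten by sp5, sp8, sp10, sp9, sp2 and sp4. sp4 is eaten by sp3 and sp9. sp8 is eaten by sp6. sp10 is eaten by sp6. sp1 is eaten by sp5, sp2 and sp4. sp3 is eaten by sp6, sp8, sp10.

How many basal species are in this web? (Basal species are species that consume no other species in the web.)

2

Basal species (no prey listed): sp7, sp1.
Count: 2.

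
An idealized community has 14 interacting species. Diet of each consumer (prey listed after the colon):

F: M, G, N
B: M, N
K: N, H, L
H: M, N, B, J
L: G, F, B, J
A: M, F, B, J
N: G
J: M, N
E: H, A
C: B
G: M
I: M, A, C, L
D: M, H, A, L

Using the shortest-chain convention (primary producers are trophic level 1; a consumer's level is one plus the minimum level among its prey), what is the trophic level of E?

Trophic level 3

M is a producer → level 1.
H eats M → level 2.
E eats H → level 3.
No prey of E is below level 2, so 3 is the minimum.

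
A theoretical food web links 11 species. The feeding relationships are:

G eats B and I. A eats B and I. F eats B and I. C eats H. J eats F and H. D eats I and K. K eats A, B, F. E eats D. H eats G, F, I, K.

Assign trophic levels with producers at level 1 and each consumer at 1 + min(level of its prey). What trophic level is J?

Trophic level 3

I is a producer → level 1.
F eats I → level 2.
J eats F → level 3.
No prey of J is below level 2, so 3 is the minimum.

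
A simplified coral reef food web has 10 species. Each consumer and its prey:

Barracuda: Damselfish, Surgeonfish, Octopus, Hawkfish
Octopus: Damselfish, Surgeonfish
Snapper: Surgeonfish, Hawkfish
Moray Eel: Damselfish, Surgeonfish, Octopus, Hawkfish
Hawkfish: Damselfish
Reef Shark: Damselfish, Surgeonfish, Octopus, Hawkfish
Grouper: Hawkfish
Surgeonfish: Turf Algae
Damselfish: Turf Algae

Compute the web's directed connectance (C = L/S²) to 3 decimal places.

The web has S = 10 species and L = 20 feeding links.
C = L / S² = 20 / 100 = 0.2000 ≈ 0.200.

C = 0.200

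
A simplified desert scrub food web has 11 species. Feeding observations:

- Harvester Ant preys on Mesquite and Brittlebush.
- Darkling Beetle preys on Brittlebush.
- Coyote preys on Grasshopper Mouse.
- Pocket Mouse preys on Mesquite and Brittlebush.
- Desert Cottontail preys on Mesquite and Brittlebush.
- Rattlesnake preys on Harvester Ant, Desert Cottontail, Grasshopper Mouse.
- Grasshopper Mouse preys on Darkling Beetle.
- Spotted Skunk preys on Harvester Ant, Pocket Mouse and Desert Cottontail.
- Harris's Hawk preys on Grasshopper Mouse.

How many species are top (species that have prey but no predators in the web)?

Top species (has prey, but nothing eats it): Spotted Skunk, Rattlesnake, Harris's Hawk, Coyote.
Count: 4.

4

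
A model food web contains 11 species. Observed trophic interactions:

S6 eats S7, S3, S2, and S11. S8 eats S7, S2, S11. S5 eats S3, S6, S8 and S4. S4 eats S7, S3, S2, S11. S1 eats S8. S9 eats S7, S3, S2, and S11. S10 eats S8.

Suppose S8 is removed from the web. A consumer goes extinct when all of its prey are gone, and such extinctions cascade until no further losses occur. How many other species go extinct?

Remove S8.
Round 1: S10 (all prey gone), S1 (all prey gone) → extinct.
No further losses. Total secondary extinctions: 2.

2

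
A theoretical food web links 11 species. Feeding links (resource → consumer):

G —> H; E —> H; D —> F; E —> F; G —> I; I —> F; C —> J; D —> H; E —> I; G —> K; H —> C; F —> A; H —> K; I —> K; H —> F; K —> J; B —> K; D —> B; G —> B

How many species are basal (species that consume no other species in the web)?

Basal species (no prey listed): G, D, E.
Count: 3.

3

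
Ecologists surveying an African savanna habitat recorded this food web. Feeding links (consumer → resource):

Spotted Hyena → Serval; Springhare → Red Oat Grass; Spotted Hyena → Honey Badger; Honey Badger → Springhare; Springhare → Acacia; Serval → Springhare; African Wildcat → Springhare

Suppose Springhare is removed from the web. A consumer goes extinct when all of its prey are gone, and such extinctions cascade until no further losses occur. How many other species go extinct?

Remove Springhare.
Round 1: African Wildcat (all prey gone), Honey Badger (all prey gone), Serval (all prey gone) → extinct.
Round 2: Spotted Hyena (all prey gone) → extinct.
No further losses. Total secondary extinctions: 4.

4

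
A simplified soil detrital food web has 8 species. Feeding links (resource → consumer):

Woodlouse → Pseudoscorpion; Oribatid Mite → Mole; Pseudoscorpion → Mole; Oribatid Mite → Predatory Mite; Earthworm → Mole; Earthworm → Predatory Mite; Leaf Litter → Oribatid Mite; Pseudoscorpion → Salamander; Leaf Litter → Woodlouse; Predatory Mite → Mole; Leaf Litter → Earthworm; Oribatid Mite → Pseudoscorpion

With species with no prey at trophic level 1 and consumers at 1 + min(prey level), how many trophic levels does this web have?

Basal resources (level 1): Leaf Litter.
Following each consumer down to its lowest-level prey: Leaf Litter → Oribatid Mite → Pseudoscorpion → Salamander (levels 1 through 4).
All prey of Salamander (Pseudoscorpion 3) are at level 3 or above, so Salamander is at level 1 + 3 = 4.
Every consumer has at least one prey at level 3 or below, so none exceeds level 4.

4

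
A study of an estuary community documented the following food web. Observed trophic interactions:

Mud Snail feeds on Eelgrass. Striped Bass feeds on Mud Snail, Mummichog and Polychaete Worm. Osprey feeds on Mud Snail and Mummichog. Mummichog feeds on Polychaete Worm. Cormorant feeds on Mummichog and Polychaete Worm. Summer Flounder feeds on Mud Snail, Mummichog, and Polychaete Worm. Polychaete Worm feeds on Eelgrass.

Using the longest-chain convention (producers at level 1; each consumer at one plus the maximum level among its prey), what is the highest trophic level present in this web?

4

Producers (level 1): Eelgrass.
Eelgrass → Polychaete Worm → Mummichog → Cormorant gives Cormorant level 4.
No species has a prey at level 4, so no species reaches level 5.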